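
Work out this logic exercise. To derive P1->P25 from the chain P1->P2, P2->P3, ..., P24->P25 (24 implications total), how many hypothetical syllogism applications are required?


With 24 implications in a chain connecting 25 propositions:
P1->P2, P2->P3, ..., P24->P25
Steps needed = (number of implications) - 1 = 24 - 1 = 23

23


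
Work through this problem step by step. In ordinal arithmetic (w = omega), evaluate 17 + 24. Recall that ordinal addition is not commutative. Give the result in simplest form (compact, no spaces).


Compute 17 + 24.
Ordinal + is associative but NOT commutative; for finite n>0, n + w = w but w + n stays w+n.
Both operands finite; ordinal + agrees with natural +: 17 + 24 = 41.
Result = 41

41


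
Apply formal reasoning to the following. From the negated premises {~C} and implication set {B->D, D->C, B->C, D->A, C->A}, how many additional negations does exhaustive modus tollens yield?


Initial negated facts: {~C}
Apply modus tollens to closure:
  ~C and D->C  =>  ~D
  ~C and B->C  =>  ~B
Final negated: {~B, ~C, ~D}
New negations: {~B, ~D}
Count = 2

2


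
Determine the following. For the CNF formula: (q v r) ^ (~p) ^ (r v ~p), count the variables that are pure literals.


Check each variable for pure literal status:
p: pure negative
q: pure positive
r: pure positive
Pure literal count = 3

3


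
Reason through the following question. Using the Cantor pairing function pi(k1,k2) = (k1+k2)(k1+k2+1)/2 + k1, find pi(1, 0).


k1 + k2 = 1
(k1+k2)(k1+k2+1)/2 = 1 * 2 / 2 = 1
pi = 1 + 1 = 2

2


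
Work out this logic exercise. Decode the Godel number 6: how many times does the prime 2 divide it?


Factorize 6 by dividing by 2 repeatedly.
Division steps: 2 divides 6 exactly 1 time(s).
Exponent of 2 = 1

1


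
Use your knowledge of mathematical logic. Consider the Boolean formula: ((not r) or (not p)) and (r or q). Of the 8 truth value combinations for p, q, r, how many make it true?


Evaluate all 8 assignments for p, q, r:
p=0, q=0, r=0: 0
p=0, q=0, r=1: 1
p=0, q=1, r=0: 1
p=0, q=1, r=1: 1
p=1, q=0, r=0: 0
p=1, q=0, r=1: 0
p=1, q=1, r=0: 1
p=1, q=1, r=1: 0
Satisfying count = 4

4


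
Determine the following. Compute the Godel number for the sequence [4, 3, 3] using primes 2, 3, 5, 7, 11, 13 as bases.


Encode each element as an exponent of the corresponding prime:
  2^4 = 16
  3^3 = 27
  5^3 = 125
Product = 16 * 27 * 125 = 54000

54000


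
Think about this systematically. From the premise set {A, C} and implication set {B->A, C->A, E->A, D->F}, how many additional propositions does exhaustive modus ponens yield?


Initial facts: {A, C}
Apply modus ponens to closure:
  (no implication fires)
Final known: {A, C}
New propositions: {(none)}
Count = 0

0


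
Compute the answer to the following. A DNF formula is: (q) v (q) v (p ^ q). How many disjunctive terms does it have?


A DNF formula is a disjunction of terms (conjunctions).
Terms are separated by v.
Counting the disjuncts: 3 terms.

3


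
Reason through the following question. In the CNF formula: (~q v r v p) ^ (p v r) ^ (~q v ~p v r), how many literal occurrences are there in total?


Counting literals in each clause:
Clause 1: 3 literal(s)
Clause 2: 2 literal(s)
Clause 3: 3 literal(s)
Total = 8

8


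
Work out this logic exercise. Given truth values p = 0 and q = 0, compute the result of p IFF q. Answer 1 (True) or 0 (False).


p = 0, q = 0
Operation: p IFF q
Evaluate: 0 IFF 0 = 1

1


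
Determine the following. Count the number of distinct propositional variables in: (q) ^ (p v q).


Identify each variable that appears in the formula.
Variables found: p, q
Count = 2

2


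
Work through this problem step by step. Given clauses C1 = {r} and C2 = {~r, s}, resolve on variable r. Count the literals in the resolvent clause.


Remove r from C1 and ~r from C2.
C1 remainder: {}
C2 remainder: {s}
Union (resolvent): {s}
Resolvent has 1 literal(s).

1


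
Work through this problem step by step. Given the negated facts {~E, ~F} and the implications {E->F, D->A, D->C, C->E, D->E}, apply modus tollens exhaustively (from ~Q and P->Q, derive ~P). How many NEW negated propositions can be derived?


Initial negated facts: {~E, ~F}
Apply modus tollens to closure:
  ~E and C->E  =>  ~C
  ~E and D->E  =>  ~D
Final negated: {~C, ~D, ~E, ~F}
New negations: {~C, ~D}
Count = 2

2


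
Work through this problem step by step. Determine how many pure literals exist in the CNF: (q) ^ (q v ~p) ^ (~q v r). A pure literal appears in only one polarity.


Check each variable for pure literal status:
p: pure negative
q: mixed (not pure)
r: pure positive
Pure literal count = 2

2


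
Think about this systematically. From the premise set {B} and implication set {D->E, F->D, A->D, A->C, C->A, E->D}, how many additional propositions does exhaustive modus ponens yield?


Initial facts: {B}
Apply modus ponens to closure:
  (no implication fires)
Final known: {B}
New propositions: {(none)}
Count = 0

0


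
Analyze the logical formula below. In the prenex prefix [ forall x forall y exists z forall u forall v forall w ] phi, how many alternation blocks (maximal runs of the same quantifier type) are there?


Quantifier-type sequence: A A E A A A  (A=forall, E=exists)
Group into maximal same-type runs:
  Ax2 | Ex1 | Ax3
Number of blocks = 3

3


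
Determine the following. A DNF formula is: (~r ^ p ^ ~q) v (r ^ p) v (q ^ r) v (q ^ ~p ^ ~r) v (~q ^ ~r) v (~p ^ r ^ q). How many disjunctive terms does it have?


A DNF formula is a disjunction of terms (conjunctions).
Terms are separated by v.
Counting the disjuncts: 6 terms.

6


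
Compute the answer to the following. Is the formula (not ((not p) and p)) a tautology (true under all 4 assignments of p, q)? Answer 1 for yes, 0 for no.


Check all 4 assignments:
p=0, q=0: 1
p=0, q=1: 1
p=1, q=0: 1
p=1, q=1: 1
Satisfying count = 4/4.
Tautology iff count = 4: yes.

1


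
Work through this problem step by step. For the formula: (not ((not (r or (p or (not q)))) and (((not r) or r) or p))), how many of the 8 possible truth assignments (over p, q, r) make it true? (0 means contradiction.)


Check all 8 assignments:
p=0, q=0, r=0: 1
p=0, q=0, r=1: 1
p=0, q=1, r=0: 0
p=0, q=1, r=1: 1
p=1, q=0, r=0: 1
p=1, q=0, r=1: 1
p=1, q=1, r=0: 1
p=1, q=1, r=1: 1
Count of True = 7

7


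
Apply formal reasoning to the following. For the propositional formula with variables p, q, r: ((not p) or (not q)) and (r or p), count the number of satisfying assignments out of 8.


Evaluate all 8 assignments for p, q, r:
p=0, q=0, r=0: 0
p=0, q=0, r=1: 1
p=0, q=1, r=0: 0
p=0, q=1, r=1: 1
p=1, q=0, r=0: 1
p=1, q=0, r=1: 1
p=1, q=1, r=0: 0
p=1, q=1, r=1: 0
Satisfying count = 4

4


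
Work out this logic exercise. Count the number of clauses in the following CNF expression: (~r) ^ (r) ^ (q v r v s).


A CNF formula is a conjunction of clauses.
Clauses are separated by ^.
Counting the conjuncts: 3 clauses.

3


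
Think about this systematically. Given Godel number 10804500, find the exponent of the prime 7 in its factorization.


Factorize 10804500 by dividing by 7 repeatedly.
Division steps: 7 divides 10804500 exactly 4 time(s).
Exponent of 7 = 4

4


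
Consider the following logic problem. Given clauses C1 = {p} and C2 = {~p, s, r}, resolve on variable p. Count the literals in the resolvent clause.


Remove p from C1 and ~p from C2.
C1 remainder: {}
C2 remainder: {s, r}
Union (resolvent): {r, s}
Resolvent has 2 literal(s).

2


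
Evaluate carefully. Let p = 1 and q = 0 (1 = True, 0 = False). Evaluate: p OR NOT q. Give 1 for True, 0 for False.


p = 1, q = 0
Operation: p OR NOT q
Evaluate: 1 OR NOT 0 = 1

1


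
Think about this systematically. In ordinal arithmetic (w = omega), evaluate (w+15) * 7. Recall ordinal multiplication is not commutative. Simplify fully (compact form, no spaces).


Compute (w+15) * 7.
Ordinal * is associative and left-distributive over +, but NOT commutative; for finite n>1, n*w = w but w*n stays w*n.
(w+15) * 7 = (w+15) repeated 7 times. Each intermediate +15 is absorbed by the following w; only the last survives: w*7+15.
Result = w*7+15

w*7+15


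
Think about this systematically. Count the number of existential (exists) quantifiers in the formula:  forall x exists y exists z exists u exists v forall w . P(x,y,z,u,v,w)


Quantifier prefix: forall x exists y exists z exists u exists v forall w
Mark each quantifier type:
  U E E E E U
Universal count = 2, Existential count = 4
Asked for existential (exists) quantifiers: 4

4


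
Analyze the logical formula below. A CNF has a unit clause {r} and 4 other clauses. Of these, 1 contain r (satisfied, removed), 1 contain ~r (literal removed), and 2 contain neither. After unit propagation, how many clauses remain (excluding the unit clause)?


Satisfied (removed): 1
Shortened (remain): 1
Unchanged (remain): 2
Remaining = 1 + 2 = 3

3


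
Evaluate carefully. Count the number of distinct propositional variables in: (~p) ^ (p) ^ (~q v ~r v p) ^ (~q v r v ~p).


Identify each variable that appears in the formula.
Variables found: p, q, r
Count = 3

3


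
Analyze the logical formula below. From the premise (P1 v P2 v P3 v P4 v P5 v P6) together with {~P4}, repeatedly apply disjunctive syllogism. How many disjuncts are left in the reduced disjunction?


Original disjuncts (6): P1, P2, P3, P4, P5, P6
Negated (eliminate): ~P4
Remaining disjuncts: P1, P2, P3, P5, P6
Count = 6 - 1 = 5

5


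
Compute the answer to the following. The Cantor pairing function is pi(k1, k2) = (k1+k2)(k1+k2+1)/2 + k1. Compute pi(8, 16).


k1 + k2 = 24
(k1+k2)(k1+k2+1)/2 = 24 * 25 / 2 = 300
pi = 300 + 8 = 308

308


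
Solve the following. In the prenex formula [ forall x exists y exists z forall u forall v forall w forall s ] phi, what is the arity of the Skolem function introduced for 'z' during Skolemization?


Quantifier prefix: forall x exists y exists z forall u forall v forall w forall s
'z' is existentially quantified at position 3.
Universal variables preceding it: x
Skolem function arity = 1

1


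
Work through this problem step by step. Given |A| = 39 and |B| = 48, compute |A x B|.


The Cartesian product A x B contains all ordered pairs (a, b).
|A x B| = |A| * |B| = 39 * 48 = 1872

1872


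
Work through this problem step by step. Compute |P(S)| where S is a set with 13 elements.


The power set of a set with n elements has 2^n elements.
|P(S)| = 2^13 = 8192

8192


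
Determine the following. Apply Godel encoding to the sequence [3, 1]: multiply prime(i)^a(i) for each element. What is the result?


Encode each element as an exponent of the corresponding prime:
  2^3 = 8
  3^1 = 3
Product = 8 * 3 = 24

24


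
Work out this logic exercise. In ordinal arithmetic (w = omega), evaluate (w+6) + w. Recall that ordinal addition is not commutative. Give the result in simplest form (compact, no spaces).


Compute (w+6) + w.
Ordinal + is associative but NOT commutative; for finite n>0, n + w = w but w + n stays w+n.
(w+6) + w = w + (6+w) = w + w = w*2 (the finite tail 6 is absorbed by the right w).
Result = w*2

w*2


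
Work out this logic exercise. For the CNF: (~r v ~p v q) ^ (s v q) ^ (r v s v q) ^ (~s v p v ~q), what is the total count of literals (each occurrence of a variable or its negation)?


Counting literals in each clause:
Clause 1: 3 literal(s)
Clause 2: 2 literal(s)
Clause 3: 3 literal(s)
Clause 4: 3 literal(s)
Total = 11

11


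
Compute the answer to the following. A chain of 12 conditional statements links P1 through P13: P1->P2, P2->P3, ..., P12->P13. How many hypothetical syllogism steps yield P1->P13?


With 12 implications in a chain connecting 13 propositions:
P1->P2, P2->P3, ..., P12->P13
Steps needed = (number of implications) - 1 = 12 - 1 = 11

11


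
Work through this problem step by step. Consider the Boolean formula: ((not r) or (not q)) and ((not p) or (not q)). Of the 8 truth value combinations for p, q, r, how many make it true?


Evaluate all 8 assignments for p, q, r:
p=0, q=0, r=0: 1
p=0, q=0, r=1: 1
p=0, q=1, r=0: 1
p=0, q=1, r=1: 0
p=1, q=0, r=0: 1
p=1, q=0, r=1: 1
p=1, q=1, r=0: 0
p=1, q=1, r=1: 0
Satisfying count = 5

5


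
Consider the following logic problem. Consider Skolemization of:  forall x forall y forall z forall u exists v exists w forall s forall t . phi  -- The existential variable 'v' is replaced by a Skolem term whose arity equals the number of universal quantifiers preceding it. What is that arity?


Quantifier prefix: forall x forall y forall z forall u exists v exists w forall s forall t
'v' is existentially quantified at position 5.
Universal variables preceding it: x, y, z, u
Skolem function arity = 4

4


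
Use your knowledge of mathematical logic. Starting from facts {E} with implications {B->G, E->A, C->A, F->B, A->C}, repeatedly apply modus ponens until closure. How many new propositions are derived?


Initial facts: {E}
Apply modus ponens to closure:
  E and E->A  =>  A
  A and A->C  =>  C
Final known: {A, C, E}
New propositions: {A, C}
Count = 2

2


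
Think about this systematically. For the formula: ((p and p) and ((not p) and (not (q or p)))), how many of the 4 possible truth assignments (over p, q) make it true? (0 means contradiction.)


Check all 4 assignments:
p=0, q=0: 0
p=0, q=1: 0
p=1, q=0: 0
p=1, q=1: 0
Count of True = 0

0


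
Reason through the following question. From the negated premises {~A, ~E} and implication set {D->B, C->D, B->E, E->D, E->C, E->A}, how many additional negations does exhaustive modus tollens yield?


Initial negated facts: {~A, ~E}
Apply modus tollens to closure:
  ~E and B->E  =>  ~B
  ~B and D->B  =>  ~D
  ~D and C->D  =>  ~C
Final negated: {~A, ~B, ~C, ~D, ~E}
New negations: {~B, ~C, ~D}
Count = 3

3


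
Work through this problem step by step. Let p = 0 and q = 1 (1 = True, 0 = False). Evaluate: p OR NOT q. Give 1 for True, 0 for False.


p = 0, q = 1
Operation: p OR NOT q
Evaluate: 0 OR NOT 1 = 0

0


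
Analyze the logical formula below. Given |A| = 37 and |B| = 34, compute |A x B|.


The Cartesian product A x B contains all ordered pairs (a, b).
|A x B| = |A| * |B| = 37 * 34 = 1258

1258


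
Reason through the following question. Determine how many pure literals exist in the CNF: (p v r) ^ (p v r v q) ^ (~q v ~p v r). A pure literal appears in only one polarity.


Check each variable for pure literal status:
p: mixed (not pure)
q: mixed (not pure)
r: pure positive
Pure literal count = 1

1


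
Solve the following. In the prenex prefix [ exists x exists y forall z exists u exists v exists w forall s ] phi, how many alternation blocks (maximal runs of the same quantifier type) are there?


Quantifier-type sequence: E E A E E E A  (A=forall, E=exists)
Group into maximal same-type runs:
  Ex2 | Ax1 | Ex3 | Ax1
Number of blocks = 4

4


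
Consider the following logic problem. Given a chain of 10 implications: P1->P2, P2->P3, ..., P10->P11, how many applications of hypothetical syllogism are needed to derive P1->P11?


With 10 implications in a chain connecting 11 propositions:
P1->P2, P2->P3, ..., P10->P11
Steps needed = (number of implications) - 1 = 10 - 1 = 9

9


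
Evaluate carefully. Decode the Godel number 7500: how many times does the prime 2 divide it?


Factorize 7500 by dividing by 2 repeatedly.
Division steps: 2 divides 7500 exactly 2 time(s).
Exponent of 2 = 2

2


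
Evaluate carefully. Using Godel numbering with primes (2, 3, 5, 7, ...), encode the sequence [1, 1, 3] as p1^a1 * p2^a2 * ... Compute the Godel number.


Encode each element as an exponent of the corresponding prime:
  2^1 = 2
  3^1 = 3
  5^3 = 125
Product = 2 * 3 * 125 = 750

750


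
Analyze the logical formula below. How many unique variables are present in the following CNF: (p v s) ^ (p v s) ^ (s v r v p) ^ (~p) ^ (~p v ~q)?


Identify each variable that appears in the formula.
Variables found: p, q, r, s
Count = 4

4


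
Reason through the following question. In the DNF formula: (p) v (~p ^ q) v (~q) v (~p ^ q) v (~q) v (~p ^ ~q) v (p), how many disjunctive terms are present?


A DNF formula is a disjunction of terms (conjunctions).
Terms are separated by v.
Counting the disjuncts: 7 terms.

7


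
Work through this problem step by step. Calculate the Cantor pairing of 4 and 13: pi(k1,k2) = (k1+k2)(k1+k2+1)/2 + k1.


k1 + k2 = 17
(k1+k2)(k1+k2+1)/2 = 17 * 18 / 2 = 153
pi = 153 + 4 = 157

157


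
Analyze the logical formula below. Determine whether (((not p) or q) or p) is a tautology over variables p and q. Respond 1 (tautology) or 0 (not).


Check all 4 assignments:
p=0, q=0: 1
p=0, q=1: 1
p=1, q=0: 1
p=1, q=1: 1
Satisfying count = 4/4.
Tautology iff count = 4: yes.

1


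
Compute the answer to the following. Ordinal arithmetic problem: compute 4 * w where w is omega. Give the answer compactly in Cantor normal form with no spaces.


Compute 4 * w.
Ordinal * is associative and left-distributive over +, but NOT commutative; for finite n>1, n*w = w but w*n stays w*n.
For finite n>0, n * w = sup{n*k : k<w} = w. So 4 * w = w.
Result = w

w


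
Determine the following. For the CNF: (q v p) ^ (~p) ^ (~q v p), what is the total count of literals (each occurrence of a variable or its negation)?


Counting literals in each clause:
Clause 1: 2 literal(s)
Clause 2: 1 literal(s)
Clause 3: 2 literal(s)
Total = 5

5


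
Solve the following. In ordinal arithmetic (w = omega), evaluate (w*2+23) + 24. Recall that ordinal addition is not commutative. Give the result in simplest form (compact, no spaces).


Compute (w*2+23) + 24.
Ordinal + is associative but NOT commutative; for finite n>0, n + w = w but w + n stays w+n.
By associativity: (w*2+23) + 24 = w*2 + (23+24) = w*2+47.
Result = w*2+47

w*2+47


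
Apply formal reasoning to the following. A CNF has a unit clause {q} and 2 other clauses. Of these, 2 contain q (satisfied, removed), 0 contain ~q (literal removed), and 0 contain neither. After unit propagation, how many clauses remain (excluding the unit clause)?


Satisfied (removed): 2
Shortened (remain): 0
Unchanged (remain): 0
Remaining = 0 + 0 = 0

0


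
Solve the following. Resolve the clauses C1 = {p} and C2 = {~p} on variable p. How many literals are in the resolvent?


Remove p from C1 and ~p from C2.
C1 remainder: {}
C2 remainder: {}
Union (resolvent): {} (empty clause)
Resolvent has 0 literal(s).

0


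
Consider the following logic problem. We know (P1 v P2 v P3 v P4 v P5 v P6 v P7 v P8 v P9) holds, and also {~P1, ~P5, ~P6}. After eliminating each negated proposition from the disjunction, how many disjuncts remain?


Original disjuncts (9): P1, P2, P3, P4, P5, P6, P7, P8, P9
Negated (eliminate): ~P1, ~P5, ~P6
Remaining disjuncts: P2, P3, P4, P7, P8, P9
Count = 9 - 3 = 6

6


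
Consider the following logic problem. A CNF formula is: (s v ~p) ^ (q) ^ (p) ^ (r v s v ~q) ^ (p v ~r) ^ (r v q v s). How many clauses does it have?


A CNF formula is a conjunction of clauses.
Clauses are separated by ^.
Counting the conjuncts: 6 clauses.

6


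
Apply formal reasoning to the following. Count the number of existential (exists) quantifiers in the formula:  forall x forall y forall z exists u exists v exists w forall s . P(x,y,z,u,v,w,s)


Quantifier prefix: forall x forall y forall z exists u exists v exists w forall s
Mark each quantifier type:
  U U U E E E U
Universal count = 4, Existential count = 3
Asked for existential (exists) quantifiers: 3

3


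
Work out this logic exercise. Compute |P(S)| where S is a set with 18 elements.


The power set of a set with n elements has 2^n elements.
|P(S)| = 2^18 = 262144

262144


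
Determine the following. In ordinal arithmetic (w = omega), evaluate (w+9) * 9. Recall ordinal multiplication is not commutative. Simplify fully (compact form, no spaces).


Compute (w+9) * 9.
Ordinal * is associative and left-distributive over +, but NOT commutative; for finite n>1, n*w = w but w*n stays w*n.
(w+9) * 9 = (w+9) repeated 9 times. Each intermediate +9 is absorbed by the following w; only the last survives: w*9+9.
Result = w*9+9

w*9+9


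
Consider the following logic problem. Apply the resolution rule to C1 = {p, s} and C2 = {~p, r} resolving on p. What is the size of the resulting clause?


Remove p from C1 and ~p from C2.
C1 remainder: {s}
C2 remainder: {r}
Union (resolvent): {r, s}
Resolvent has 2 literal(s).

2


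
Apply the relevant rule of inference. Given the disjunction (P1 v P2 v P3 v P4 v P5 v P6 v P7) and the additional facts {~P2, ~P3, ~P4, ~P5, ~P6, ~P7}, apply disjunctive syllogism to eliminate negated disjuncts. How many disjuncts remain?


Original disjuncts (7): P1, P2, P3, P4, P5, P6, P7
Negated (eliminate): ~P2, ~P3, ~P4, ~P5, ~P6, ~P7
Remaining disjuncts: P1
Count = 7 - 6 = 1

1


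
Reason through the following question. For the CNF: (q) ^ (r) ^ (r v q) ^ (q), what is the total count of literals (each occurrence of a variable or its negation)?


Counting literals in each clause:
Clause 1: 1 literal(s)
Clause 2: 1 literal(s)
Clause 3: 2 literal(s)
Clause 4: 1 literal(s)
Total = 5

5


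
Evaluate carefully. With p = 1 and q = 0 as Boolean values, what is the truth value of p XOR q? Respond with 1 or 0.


p = 1, q = 0
Operation: p XOR q
Evaluate: 1 XOR 0 = 1

1


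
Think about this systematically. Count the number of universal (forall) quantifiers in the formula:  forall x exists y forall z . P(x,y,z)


Quantifier prefix: forall x exists y forall z
Mark each quantifier type:
  U E U
Universal count = 2, Existential count = 1
Asked for universal (forall) quantifiers: 2

2


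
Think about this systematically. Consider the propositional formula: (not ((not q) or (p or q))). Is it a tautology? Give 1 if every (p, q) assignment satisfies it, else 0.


Check all 4 assignments:
p=0, q=0: 0
p=0, q=1: 0
p=1, q=0: 0
p=1, q=1: 0
Satisfying count = 0/4.
Tautology iff count = 4: no.

0


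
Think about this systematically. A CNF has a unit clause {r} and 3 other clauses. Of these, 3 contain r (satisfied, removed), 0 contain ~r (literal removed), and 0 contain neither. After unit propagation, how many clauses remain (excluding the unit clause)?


Satisfied (removed): 3
Shortened (remain): 0
Unchanged (remain): 0
Remaining = 0 + 0 = 0

0


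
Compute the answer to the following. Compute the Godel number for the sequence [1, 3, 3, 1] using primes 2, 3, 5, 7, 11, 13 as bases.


Encode each element as an exponent of the corresponding prime:
  2^1 = 2
  3^3 = 27
  5^3 = 125
  7^1 = 7
Product = 2 * 27 * 125 * 7 = 47250

47250


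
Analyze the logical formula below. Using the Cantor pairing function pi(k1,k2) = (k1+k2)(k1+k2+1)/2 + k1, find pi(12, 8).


k1 + k2 = 20
(k1+k2)(k1+k2+1)/2 = 20 * 21 / 2 = 210
pi = 210 + 12 = 222

222


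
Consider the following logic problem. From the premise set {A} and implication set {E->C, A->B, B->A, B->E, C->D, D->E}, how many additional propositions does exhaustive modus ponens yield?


Initial facts: {A}
Apply modus ponens to closure:
  A and A->B  =>  B
  B and B->E  =>  E
  E and E->C  =>  C
  C and C->D  =>  D
Final known: {A, B, C, D, E}
New propositions: {B, C, D, E}
Count = 4

4


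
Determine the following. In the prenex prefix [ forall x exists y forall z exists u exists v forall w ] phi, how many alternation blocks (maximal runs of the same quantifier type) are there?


Quantifier-type sequence: A E A E E A  (A=forall, E=exists)
Group into maximal same-type runs:
  Ax1 | Ex1 | Ax1 | Ex2 | Ax1
Number of blocks = 5

5


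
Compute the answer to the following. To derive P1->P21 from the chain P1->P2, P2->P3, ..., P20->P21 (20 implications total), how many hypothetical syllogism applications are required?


With 20 implications in a chain connecting 21 propositions:
P1->P2, P2->P3, ..., P20->P21
Steps needed = (number of implications) - 1 = 20 - 1 = 19

19


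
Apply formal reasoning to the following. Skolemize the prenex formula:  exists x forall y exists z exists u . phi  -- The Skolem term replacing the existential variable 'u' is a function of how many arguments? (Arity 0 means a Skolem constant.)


Quantifier prefix: exists x forall y exists z exists u
'u' is existentially quantified at position 4.
Universal variables preceding it: y
Skolem function arity = 1

1


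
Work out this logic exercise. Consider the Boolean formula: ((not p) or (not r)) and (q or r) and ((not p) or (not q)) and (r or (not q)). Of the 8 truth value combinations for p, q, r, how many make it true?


Evaluate all 8 assignments for p, q, r:
p=0, q=0, r=0: 0
p=0, q=0, r=1: 1
p=0, q=1, r=0: 0
p=0, q=1, r=1: 1
p=1, q=0, r=0: 0
p=1, q=0, r=1: 0
p=1, q=1, r=0: 0
p=1, q=1, r=1: 0
Satisfying count = 2

2


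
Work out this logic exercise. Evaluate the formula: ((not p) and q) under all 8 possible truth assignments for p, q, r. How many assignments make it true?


Check all 8 assignments:
p=0, q=0, r=0: 0
p=0, q=0, r=1: 0
p=0, q=1, r=0: 1
p=0, q=1, r=1: 1
p=1, q=0, r=0: 0
p=1, q=0, r=1: 0
p=1, q=1, r=0: 0
p=1, q=1, r=1: 0
Count of True = 2

2


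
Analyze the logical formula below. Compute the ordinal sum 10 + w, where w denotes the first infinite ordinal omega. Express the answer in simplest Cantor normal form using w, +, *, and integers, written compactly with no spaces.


Compute 10 + w.
Ordinal + is associative but NOT commutative; for finite n>0, n + w = w but w + n stays w+n.
Any finite left addend is absorbed by w on the right: 10 + w = w.
Result = w

w


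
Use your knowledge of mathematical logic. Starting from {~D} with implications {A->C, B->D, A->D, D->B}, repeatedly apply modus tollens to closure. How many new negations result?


Initial negated facts: {~D}
Apply modus tollens to closure:
  ~D and B->D  =>  ~B
  ~D and A->D  =>  ~A
Final negated: {~A, ~B, ~D}
New negations: {~A, ~B}
Count = 2

2


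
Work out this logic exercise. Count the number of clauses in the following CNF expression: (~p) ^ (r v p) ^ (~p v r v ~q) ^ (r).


A CNF formula is a conjunction of clauses.
Clauses are separated by ^.
Counting the conjuncts: 4 clauses.

4


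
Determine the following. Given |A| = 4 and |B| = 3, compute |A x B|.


The Cartesian product A x B contains all ordered pairs (a, b).
|A x B| = |A| * |B| = 4 * 3 = 12

12


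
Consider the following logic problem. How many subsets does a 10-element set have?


The power set of a set with n elements has 2^n elements.
|P(S)| = 2^10 = 1024

1024


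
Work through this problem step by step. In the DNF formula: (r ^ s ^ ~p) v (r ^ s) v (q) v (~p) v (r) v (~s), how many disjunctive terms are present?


A DNF formula is a disjunction of terms (conjunctions).
Terms are separated by v.
Counting the disjuncts: 6 terms.

6


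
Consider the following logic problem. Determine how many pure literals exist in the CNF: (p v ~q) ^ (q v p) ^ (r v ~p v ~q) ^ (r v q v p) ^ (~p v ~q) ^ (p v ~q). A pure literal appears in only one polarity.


Check each variable for pure literal status:
p: mixed (not pure)
q: mixed (not pure)
r: pure positive
Pure literal count = 1

1


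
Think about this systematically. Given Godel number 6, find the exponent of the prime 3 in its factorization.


Factorize 6 by dividing by 3 repeatedly.
Division steps: 3 divides 6 exactly 1 time(s).
Exponent of 3 = 1

1


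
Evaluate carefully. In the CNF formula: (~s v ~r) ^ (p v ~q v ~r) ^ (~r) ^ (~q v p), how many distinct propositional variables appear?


Identify each variable that appears in the formula.
Variables found: p, q, r, s
Count = 4

4


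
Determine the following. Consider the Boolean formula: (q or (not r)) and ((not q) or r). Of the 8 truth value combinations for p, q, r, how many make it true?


Evaluate all 8 assignments for p, q, r:
p=0, q=0, r=0: 1
p=0, q=0, r=1: 0
p=0, q=1, r=0: 0
p=0, q=1, r=1: 1
p=1, q=0, r=0: 1
p=1, q=0, r=1: 0
p=1, q=1, r=0: 0
p=1, q=1, r=1: 1
Satisfying count = 4

4


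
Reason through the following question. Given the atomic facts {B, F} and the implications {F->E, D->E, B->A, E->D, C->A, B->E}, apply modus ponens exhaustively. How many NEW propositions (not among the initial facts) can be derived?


Initial facts: {B, F}
Apply modus ponens to closure:
  F and F->E  =>  E
  B and B->A  =>  A
  E and E->D  =>  D
Final known: {A, B, D, E, F}
New propositions: {A, D, E}
Count = 3

3


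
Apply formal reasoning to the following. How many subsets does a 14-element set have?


The power set of a set with n elements has 2^n elements.
|P(S)| = 2^14 = 16384

16384


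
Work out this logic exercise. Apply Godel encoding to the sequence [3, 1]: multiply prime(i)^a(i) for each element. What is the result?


Encode each element as an exponent of the corresponding prime:
  2^3 = 8
  3^1 = 3
Product = 8 * 3 = 24

24


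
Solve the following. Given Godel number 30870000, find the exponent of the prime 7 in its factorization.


Factorize 30870000 by dividing by 7 repeatedly.
Division steps: 7 divides 30870000 exactly 3 time(s).
Exponent of 7 = 3

3


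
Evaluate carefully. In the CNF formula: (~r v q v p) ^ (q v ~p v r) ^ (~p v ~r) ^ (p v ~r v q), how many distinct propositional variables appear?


Identify each variable that appears in the formula.
Variables found: p, q, r
Count = 3

3


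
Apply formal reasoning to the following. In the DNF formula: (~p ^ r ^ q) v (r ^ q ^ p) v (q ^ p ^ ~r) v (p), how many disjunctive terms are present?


A DNF formula is a disjunction of terms (conjunctions).
Terms are separated by v.
Counting the disjuncts: 4 terms.

4


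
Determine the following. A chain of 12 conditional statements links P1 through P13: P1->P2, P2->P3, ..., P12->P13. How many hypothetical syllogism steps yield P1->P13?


With 12 implications in a chain connecting 13 propositions:
P1->P2, P2->P3, ..., P12->P13
Steps needed = (number of implications) - 1 = 12 - 1 = 11

11


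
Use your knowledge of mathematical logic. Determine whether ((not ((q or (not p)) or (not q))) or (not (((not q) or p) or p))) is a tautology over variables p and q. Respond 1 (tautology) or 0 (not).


Check all 4 assignments:
p=0, q=0: 0
p=0, q=1: 1
p=1, q=0: 0
p=1, q=1: 0
Satisfying count = 1/4.
Tautology iff count = 4: no.

0


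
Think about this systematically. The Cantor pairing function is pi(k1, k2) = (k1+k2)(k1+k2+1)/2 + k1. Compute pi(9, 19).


k1 + k2 = 28
(k1+k2)(k1+k2+1)/2 = 28 * 29 / 2 = 406
pi = 406 + 9 = 415

415


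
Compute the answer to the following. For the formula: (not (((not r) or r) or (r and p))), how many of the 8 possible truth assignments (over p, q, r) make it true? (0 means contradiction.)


Check all 8 assignments:
p=0, q=0, r=0: 0
p=0, q=0, r=1: 0
p=0, q=1, r=0: 0
p=0, q=1, r=1: 0
p=1, q=0, r=0: 0
p=1, q=0, r=1: 0
p=1, q=1, r=0: 0
p=1, q=1, r=1: 0
Count of True = 0

0


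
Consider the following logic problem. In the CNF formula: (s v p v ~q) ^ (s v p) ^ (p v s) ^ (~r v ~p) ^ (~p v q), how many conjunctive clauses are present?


A CNF formula is a conjunction of clauses.
Clauses are separated by ^.
Counting the conjuncts: 5 clauses.

5


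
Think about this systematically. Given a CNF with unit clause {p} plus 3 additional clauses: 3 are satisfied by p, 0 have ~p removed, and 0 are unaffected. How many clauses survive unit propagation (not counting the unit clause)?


Satisfied (removed): 3
Shortened (remain): 0
Unchanged (remain): 0
Remaining = 0 + 0 = 0

0


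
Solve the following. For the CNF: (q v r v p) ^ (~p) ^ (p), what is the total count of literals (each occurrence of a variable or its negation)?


Counting literals in each clause:
Clause 1: 3 literal(s)
Clause 2: 1 literal(s)
Clause 3: 1 literal(s)
Total = 5

5


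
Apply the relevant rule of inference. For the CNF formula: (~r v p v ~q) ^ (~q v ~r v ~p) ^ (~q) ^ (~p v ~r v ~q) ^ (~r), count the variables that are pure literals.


Check each variable for pure literal status:
p: mixed (not pure)
q: pure negative
r: pure negative
Pure literal count = 2

2


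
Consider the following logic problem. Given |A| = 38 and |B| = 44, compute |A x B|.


The Cartesian product A x B contains all ordered pairs (a, b).
|A x B| = |A| * |B| = 38 * 44 = 1672

1672


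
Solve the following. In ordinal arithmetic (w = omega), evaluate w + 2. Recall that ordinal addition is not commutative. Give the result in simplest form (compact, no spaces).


Compute w + 2.
Ordinal + is associative but NOT commutative; for finite n>0, n + w = w but w + n stays w+n.
w + 2 is already in normal form (a successor ordinal beyond w).
Result = w+2

w+2


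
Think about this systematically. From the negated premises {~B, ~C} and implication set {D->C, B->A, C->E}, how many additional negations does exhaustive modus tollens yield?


Initial negated facts: {~B, ~C}
Apply modus tollens to closure:
  ~C and D->C  =>  ~D
Final negated: {~B, ~C, ~D}
New negations: {~D}
Count = 1

1


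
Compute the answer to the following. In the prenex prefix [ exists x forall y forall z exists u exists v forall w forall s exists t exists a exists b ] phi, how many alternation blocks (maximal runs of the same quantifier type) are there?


Quantifier-type sequence: E A A E E A A E E E  (A=forall, E=exists)
Group into maximal same-type runs:
  Ex1 | Ax2 | Ex2 | Ax2 | Ex3
Number of blocks = 5

5


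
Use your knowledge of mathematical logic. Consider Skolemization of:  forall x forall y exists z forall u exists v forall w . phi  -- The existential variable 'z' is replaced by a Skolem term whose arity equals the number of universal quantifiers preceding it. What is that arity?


Quantifier prefix: forall x forall y exists z forall u exists v forall w
'z' is existentially quantified at position 3.
Universal variables preceding it: x, y
Skolem function arity = 2

2


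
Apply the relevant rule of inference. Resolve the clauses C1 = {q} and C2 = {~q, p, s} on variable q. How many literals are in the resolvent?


Remove q from C1 and ~q from C2.
C1 remainder: {}
C2 remainder: {p, s}
Union (resolvent): {p, s}
Resolvent has 2 literal(s).

2


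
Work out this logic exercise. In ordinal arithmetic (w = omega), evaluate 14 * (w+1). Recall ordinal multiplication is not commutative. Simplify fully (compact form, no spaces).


Compute 14 * (w+1).
Ordinal * is associative and left-distributive over +, but NOT commutative; for finite n>1, n*w = w but w*n stays w*n.
By left-distributivity: 14 * (w+1) = 14*w + 14*1 = w + 14 = w+14.
Result = w+14

w+14


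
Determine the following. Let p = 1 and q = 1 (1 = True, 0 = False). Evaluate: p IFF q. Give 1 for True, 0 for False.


p = 1, q = 1
Operation: p IFF q
Evaluate: 1 IFF 1 = 1

1


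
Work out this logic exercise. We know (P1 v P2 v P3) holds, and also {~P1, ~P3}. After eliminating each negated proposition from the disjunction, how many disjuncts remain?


Original disjuncts (3): P1, P2, P3
Negated (eliminate): ~P1, ~P3
Remaining disjuncts: P2
Count = 3 - 2 = 1

1


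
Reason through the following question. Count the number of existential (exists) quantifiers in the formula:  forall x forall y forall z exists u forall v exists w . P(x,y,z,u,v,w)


Quantifier prefix: forall x forall y forall z exists u forall v exists w
Mark each quantifier type:
  U U U E U E
Universal count = 4, Existential count = 2
Asked for existential (exists) quantifiers: 2

2


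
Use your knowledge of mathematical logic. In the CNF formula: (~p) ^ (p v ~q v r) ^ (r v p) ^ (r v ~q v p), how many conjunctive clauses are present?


A CNF formula is a conjunction of clauses.
Clauses are separated by ^.
Counting the conjuncts: 4 clauses.

4


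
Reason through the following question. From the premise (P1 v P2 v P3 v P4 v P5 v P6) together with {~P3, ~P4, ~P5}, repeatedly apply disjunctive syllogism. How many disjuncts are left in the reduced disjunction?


Original disjuncts (6): P1, P2, P3, P4, P5, P6
Negated (eliminate): ~P3, ~P4, ~P5
Remaining disjuncts: P1, P2, P6
Count = 6 - 3 = 3

3


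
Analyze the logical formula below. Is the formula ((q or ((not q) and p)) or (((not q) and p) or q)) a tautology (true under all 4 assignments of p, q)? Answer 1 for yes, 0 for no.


Check all 4 assignments:
p=0, q=0: 0
p=0, q=1: 1
p=1, q=0: 1
p=1, q=1: 1
Satisfying count = 3/4.
Tautology iff count = 4: no.

0


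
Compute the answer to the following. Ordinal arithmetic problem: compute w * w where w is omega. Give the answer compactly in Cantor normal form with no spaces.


Compute w * w.
Ordinal * is associative and left-distributive over +, but NOT commutative; for finite n>1, n*w = w but w*n stays w*n.
w * w = w^2 by definition.
Result = w^2

w^2


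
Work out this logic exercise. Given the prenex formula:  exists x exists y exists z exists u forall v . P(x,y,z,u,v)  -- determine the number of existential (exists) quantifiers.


Quantifier prefix: exists x exists y exists z exists u forall v
Mark each quantifier type:
  E E E E U
Universal count = 1, Existential count = 4
Asked for existential (exists) quantifiers: 4

4


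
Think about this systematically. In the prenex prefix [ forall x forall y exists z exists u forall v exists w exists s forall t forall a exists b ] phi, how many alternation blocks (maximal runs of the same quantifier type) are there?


Quantifier-type sequence: A A E E A E E A A E  (A=forall, E=exists)
Group into maximal same-type runs:
  Ax2 | Ex2 | Ax1 | Ex2 | Ax2 | Ex1
Number of blocks = 6

6


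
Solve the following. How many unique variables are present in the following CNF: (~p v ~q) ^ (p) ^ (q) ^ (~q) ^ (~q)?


Identify each variable that appears in the formula.
Variables found: p, q
Count = 2

2


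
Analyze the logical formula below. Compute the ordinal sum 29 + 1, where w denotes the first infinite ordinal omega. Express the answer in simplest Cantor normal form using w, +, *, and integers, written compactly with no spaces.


Compute 29 + 1.
Ordinal + is associative but NOT commutative; for finite n>0, n + w = w but w + n stays w+n.
Both operands finite; ordinal + agrees with natural +: 29 + 1 = 30.
Result = 30

30


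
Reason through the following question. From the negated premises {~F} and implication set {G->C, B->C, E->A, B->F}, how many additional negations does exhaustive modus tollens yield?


Initial negated facts: {~F}
Apply modus tollens to closure:
  ~F and B->F  =>  ~B
Final negated: {~B, ~F}
New negations: {~B}
Count = 1

1


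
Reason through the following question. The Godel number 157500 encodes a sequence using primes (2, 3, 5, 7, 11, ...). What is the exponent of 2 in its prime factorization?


Factorize 157500 by dividing by 2 repeatedly.
Division steps: 2 divides 157500 exactly 2 time(s).
Exponent of 2 = 2

2


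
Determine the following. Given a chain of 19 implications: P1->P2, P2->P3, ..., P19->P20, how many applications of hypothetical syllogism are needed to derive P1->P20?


With 19 implications in a chain connecting 20 propositions:
P1->P2, P2->P3, ..., P19->P20
Steps needed = (number of implications) - 1 = 19 - 1 = 18

18


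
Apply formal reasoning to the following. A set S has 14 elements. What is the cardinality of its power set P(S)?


The power set of a set with n elements has 2^n elements.
|P(S)| = 2^14 = 16384

16384


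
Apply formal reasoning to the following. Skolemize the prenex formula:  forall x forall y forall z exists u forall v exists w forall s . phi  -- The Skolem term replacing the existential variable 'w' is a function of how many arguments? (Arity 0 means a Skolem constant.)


Quantifier prefix: forall x forall y forall z exists u forall v exists w forall s
'w' is existentially quantified at position 6.
Universal variables preceding it: x, y, z, v
Skolem function arity = 4

4
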